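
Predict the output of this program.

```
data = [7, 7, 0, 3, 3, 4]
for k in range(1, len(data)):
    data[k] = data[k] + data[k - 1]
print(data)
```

k=1: data[1] = 7+7 = 14 → [7, 14, 0, 3, 3, 4]
k=2: data[2] = 0+14 = 14 → [7, 14, 14, 3, 3, 4]
k=3: data[3] = 3+14 = 17 → [7, 14, 14, 17, 3, 4]
k=4: data[4] = 3+17 = 20 → [7, 14, 14, 17, 20, 4]
k=5: data[5] = 4+20 = 24 → [7, 14, 14, 17, 20, 24]

[7, 14, 14, 17, 20, 24]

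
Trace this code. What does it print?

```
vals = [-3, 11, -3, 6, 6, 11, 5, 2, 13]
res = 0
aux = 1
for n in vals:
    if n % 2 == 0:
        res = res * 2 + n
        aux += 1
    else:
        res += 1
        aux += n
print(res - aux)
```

29

n=-3: not even, res = 0+1 = 1; aux=-2
n=11: not even, res = 1+1 = 2; aux=9
n=-3: not even, res = 2+1 = 3; aux=6
n=6: even, res = 3*2+6 = 12; aux=7
n=6: even, res = 12*2+6 = 30; aux=8
n=11: not even, res = 30+1 = 31; aux=19
n=5: not even, res = 31+1 = 32; aux=24
n=2: even, res = 32*2+2 = 66; aux=25
n=13: not even, res = 66+1 = 67; aux=38
res-aux = 67-38 = 29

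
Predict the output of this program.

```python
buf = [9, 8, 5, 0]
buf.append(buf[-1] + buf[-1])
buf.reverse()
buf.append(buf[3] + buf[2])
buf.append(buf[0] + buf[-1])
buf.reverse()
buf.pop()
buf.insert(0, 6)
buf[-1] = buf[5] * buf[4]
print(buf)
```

append buf[-1]+buf[-1] = 0+0 = 0 → [9, 8, 5, 0, 0]
reverse → [0, 0, 5, 8, 9]
append buf[3]+buf[2] = 8+5 = 13 → [0, 0, 5, 8, 9, 13]
append buf[0]+buf[-1] = 0+13 = 13 → [0, 0, 5, 8, 9, 13, 13]
reverse → [13, 13, 9, 8, 5, 0, 0]
pop() removes 0 → [13, 13, 9, 8, 5, 0]
insert 6 at 0 → [6, 13, 13, 9, 8, 5, 0]
buf[-1] = buf[5]*buf[4] = 5*8 = 40 → [6, 13, 13, 9, 8, 5, 40]

[6, 13, 13, 9, 8, 5, 40]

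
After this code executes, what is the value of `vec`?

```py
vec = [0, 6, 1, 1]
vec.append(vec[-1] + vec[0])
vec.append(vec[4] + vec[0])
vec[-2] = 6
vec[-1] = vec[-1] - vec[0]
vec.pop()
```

[0, 6, 1, 1, 6]

append vec[-1]+vec[0] = 1+0 = 1 → [0, 6, 1, 1, 1]
append vec[4]+vec[0] = 1+0 = 1 → [0, 6, 1, 1, 1, 1]
vec[-2] = 6 → [0, 6, 1, 1, 6, 1]
vec[-1] = vec[-1]-vec[0] = 1-0 = 1 → [0, 6, 1, 1, 6, 1]
pop() removes 1 → [0, 6, 1, 1, 6]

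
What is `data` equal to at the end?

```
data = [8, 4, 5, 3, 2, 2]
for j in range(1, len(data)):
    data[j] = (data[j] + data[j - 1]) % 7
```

j=1: data[1] = (4+8)%7 = 5 → [8, 5, 5, 3, 2, 2]
j=2: data[2] = (5+5)%7 = 3 → [8, 5, 3, 3, 2, 2]
j=3: data[3] = (3+3)%7 = 6 → [8, 5, 3, 6, 2, 2]
j=4: data[4] = (2+6)%7 = 1 → [8, 5, 3, 6, 1, 2]
j=5: data[5] = (2+1)%7 = 3 → [8, 5, 3, 6, 1, 3]

[8, 5, 3, 6, 1, 3]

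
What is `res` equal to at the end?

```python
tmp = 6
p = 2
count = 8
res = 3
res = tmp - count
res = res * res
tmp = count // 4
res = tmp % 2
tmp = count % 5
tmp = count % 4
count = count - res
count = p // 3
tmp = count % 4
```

res = 6-8 = -2
res = (-2)*(-2) = 4
tmp = 8//4 = 2
res = 2%2 = 0
tmp = 8%5 = 3
tmp = 8%4 = 0
count = 8-0 = 8
count = 2//3 = 0
tmp = 0%4 = 0

0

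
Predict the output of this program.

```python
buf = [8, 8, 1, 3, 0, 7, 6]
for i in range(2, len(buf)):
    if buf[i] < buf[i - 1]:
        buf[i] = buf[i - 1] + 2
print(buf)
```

i=2: 1<8, buf[2] = 8+2 = 10 → [8, 8, 10, 3, 0, 7, 6]
i=3: 3<10, buf[3] = 10+2 = 12 → [8, 8, 10, 12, 0, 7, 6]
i=4: 0<12, buf[4] = 12+2 = 14 → [8, 8, 10, 12, 14, 7, 6]
i=5: 7<14, buf[5] = 14+2 = 16 → [8, 8, 10, 12, 14, 16, 6]
i=6: 6<16, buf[6] = 16+2 = 18 → [8, 8, 10, 12, 14, 16, 18]

[8, 8, 10, 12, 14, 16, 18]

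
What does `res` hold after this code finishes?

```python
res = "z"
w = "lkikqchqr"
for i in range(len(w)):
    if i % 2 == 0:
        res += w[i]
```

'zliqhr'

i=0: add 'l' → 'zl'
i=1: skip
i=2: add 'i' → 'zli'
i=3: skip
i=4: add 'q' → 'zliq'
i=5: skip
i=6: add 'h' → 'zliqh'
i=7: skip
i=8: add 'r' → 'zliqhr'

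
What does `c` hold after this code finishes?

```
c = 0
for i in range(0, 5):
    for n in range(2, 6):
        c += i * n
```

140

i=0,n=2: c = 0+0 = 0
i=0,n=3: c = 0+0 = 0
i=0,n=4: c = 0+0 = 0
i=0,n=5: c = 0+0 = 0
i=1,n=2: c = 0+2 = 2
i=1,n=3: c = 2+3 = 5
i=1,n=4: c = 5+4 = 9
i=1,n=5: c = 9+5 = 14
i=2,n=2: c = 14+4 = 18
i=2,n=3: c = 18+6 = 24
i=2,n=4: c = 24+8 = 32
i=2,n=5: c = 32+10 = 42
i=3,n=2: c = 42+6 = 48
i=3,n=3: c = 48+9 = 57
i=3,n=4: c = 57+12 = 69
i=3,n=5: c = 69+15 = 84
i=4,n=2: c = 84+8 = 92
i=4,n=3: c = 92+12 = 104
i=4,n=4: c = 104+16 = 120
i=4,n=5: c = 120+20 = 140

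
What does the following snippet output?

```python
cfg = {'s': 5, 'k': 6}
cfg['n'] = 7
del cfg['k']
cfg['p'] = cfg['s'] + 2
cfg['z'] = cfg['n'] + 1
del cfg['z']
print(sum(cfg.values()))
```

19

cfg['n'] = 7 → {'s': 5, 'k': 6, 'n': 7}
del 'k' → {'s': 5, 'n': 7}
cfg['p'] = cfg['s']+2 = 7 → {'s': 5, 'n': 7, 'p': 7}
cfg['z'] = cfg['n']+1 = 8 → {'s': 5, 'n': 7, 'p': 7, 'z': 8}
del 'z' → {'s': 5, 'n': 7, 'p': 7}
sum of values = 19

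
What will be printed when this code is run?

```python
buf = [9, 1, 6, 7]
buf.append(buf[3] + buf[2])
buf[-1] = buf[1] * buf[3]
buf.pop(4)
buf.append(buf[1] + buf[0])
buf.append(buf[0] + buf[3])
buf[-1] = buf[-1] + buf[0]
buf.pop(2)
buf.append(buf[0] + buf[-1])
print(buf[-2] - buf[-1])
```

append buf[3]+buf[2] = 7+6 = 13 → [9, 1, 6, 7, 13]
buf[-1] = buf[1]*buf[3] = 1*7 = 7 → [9, 1, 6, 7, 7]
pop(4) removes 7 → [9, 1, 6, 7]
append buf[1]+buf[0] = 1+9 = 10 → [9, 1, 6, 7, 10]
append buf[0]+buf[3] = 9+7 = 16 → [9, 1, 6, 7, 10, 16]
buf[-1] = buf[-1]+buf[0] = 16+9 = 25 → [9, 1, 6, 7, 10, 25]
pop(2) removes 6 → [9, 1, 7, 10, 25]
append buf[0]+buf[-1] = 9+25 = 34 → [9, 1, 7, 10, 25, 34]
buf[-2]-buf[-1] = 25-34 = -9

-9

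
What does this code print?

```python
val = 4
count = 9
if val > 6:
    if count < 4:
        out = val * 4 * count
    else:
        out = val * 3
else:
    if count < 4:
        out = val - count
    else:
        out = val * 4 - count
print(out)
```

7

val=4, count=9
val > 6 is False; count < 4 is False
→ out = val * 4 - count = 7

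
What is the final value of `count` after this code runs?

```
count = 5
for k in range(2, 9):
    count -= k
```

k=2: count = 5-2 = 3
k=3: count = 3-3 = 0
k=4: count = 0-4 = -4
k=5: count = (-4)-5 = -9
k=6: count = (-9)-6 = -15
k=7: count = (-15)-7 = -22
k=8: count = (-22)-8 = -30

-30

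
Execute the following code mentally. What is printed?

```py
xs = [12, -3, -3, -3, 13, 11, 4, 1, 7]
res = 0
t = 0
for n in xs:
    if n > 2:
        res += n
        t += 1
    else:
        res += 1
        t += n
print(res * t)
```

-153

n=12: >2, res = 0+12 = 12; t=1
n=-3: not >2, res = 12+1 = 13; t=-2
n=-3: not >2, res = 13+1 = 14; t=-5
n=-3: not >2, res = 14+1 = 15; t=-8
n=13: >2, res = 15+13 = 28; t=-7
n=11: >2, res = 28+11 = 39; t=-6
n=4: >2, res = 39+4 = 43; t=-5
n=1: not >2, res = 43+1 = 44; t=-4
n=7: >2, res = 44+7 = 51; t=-3
res*t = 51*(-3) = -153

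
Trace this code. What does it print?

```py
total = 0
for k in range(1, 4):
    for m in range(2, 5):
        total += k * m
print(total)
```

54

k=1,m=2: total = 0+2 = 2
k=1,m=3: total = 2+3 = 5
k=1,m=4: total = 5+4 = 9
k=2,m=2: total = 9+4 = 13
k=2,m=3: total = 13+6 = 19
k=2,m=4: total = 19+8 = 27
k=3,m=2: total = 27+6 = 33
k=3,m=3: total = 33+9 = 42
k=3,m=4: total = 42+12 = 54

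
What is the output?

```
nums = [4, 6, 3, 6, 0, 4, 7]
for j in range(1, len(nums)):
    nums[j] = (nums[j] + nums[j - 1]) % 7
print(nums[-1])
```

2

j=1: nums[1] = (6+4)%7 = 3 → [4, 3, 3, 6, 0, 4, 7]
j=2: nums[2] = (3+3)%7 = 6 → [4, 3, 6, 6, 0, 4, 7]
j=3: nums[3] = (6+6)%7 = 5 → [4, 3, 6, 5, 0, 4, 7]
j=4: nums[4] = (0+5)%7 = 5 → [4, 3, 6, 5, 5, 4, 7]
j=5: nums[5] = (4+5)%7 = 2 → [4, 3, 6, 5, 5, 2, 7]
j=6: nums[6] = (7+2)%7 = 2 → [4, 3, 6, 5, 5, 2, 2]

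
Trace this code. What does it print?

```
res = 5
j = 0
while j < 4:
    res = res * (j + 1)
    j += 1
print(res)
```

j=0: res = 5*1 = 5
j=1: res = 5*2 = 10
j=2: res = 10*3 = 30
j=3: res = 30*4 = 120

120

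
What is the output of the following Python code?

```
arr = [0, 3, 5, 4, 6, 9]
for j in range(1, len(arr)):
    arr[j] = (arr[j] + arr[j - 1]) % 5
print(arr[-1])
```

2

j=1: arr[1] = (3+0)%5 = 3 → [0, 3, 5, 4, 6, 9]
j=2: arr[2] = (5+3)%5 = 3 → [0, 3, 3, 4, 6, 9]
j=3: arr[3] = (4+3)%5 = 2 → [0, 3, 3, 2, 6, 9]
j=4: arr[4] = (6+2)%5 = 3 → [0, 3, 3, 2, 3, 9]
j=5: arr[5] = (9+3)%5 = 2 → [0, 3, 3, 2, 3, 2]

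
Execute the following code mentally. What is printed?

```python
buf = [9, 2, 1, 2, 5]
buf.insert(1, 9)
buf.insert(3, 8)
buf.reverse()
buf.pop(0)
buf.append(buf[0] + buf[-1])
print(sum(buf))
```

42

insert 9 at 1 → [9, 9, 2, 1, 2, 5]
insert 8 at 3 → [9, 9, 2, 8, 1, 2, 5]
reverse → [5, 2, 1, 8, 2, 9, 9]
pop(0) removes 5 → [2, 1, 8, 2, 9, 9]
append buf[0]+buf[-1] = 2+9 = 11 → [2, 1, 8, 2, 9, 9, 11]
sum = 42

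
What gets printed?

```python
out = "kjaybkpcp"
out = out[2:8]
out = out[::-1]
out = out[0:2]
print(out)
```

slice [2:8] → 'aybkpc'
reverse → 'cpkbya'
slice [0:2] → 'cp'

cp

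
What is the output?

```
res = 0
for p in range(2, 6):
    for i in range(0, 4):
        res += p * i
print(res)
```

p=2,i=0: res = 0+0 = 0
p=2,i=1: res = 0+2 = 2
p=2,i=2: res = 2+4 = 6
p=2,i=3: res = 6+6 = 12
p=3,i=0: res = 12+0 = 12
p=3,i=1: res = 12+3 = 15
p=3,i=2: res = 15+6 = 21
p=3,i=3: res = 21+9 = 30
p=4,i=0: res = 30+0 = 30
p=4,i=1: res = 30+4 = 34
p=4,i=2: res = 34+8 = 42
p=4,i=3: res = 42+12 = 54
p=5,i=0: res = 54+0 = 54
p=5,i=1: res = 54+5 = 59
p=5,i=2: res = 59+10 = 69
p=5,i=3: res = 69+15 = 84

84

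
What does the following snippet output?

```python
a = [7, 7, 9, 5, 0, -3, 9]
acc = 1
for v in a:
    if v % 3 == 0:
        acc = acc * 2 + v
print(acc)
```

91

v=7: not %3==0
v=7: not %3==0
v=9: %3==0, acc = 1*2+9 = 11
v=5: not %3==0
v=0: %3==0, acc = 11*2+0 = 22
v=-3: %3==0, acc = 22*2+(-3) = 41
v=9: %3==0, acc = 41*2+9 = 91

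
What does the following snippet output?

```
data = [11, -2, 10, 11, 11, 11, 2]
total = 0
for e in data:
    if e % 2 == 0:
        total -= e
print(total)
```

e=11: not even
e=-2: even, total = 0-(-2) = 2
e=10: even, total = 2-10 = -8
e=11: not even
e=11: not even
e=11: not even
e=2: even, total = (-8)-2 = -10

-10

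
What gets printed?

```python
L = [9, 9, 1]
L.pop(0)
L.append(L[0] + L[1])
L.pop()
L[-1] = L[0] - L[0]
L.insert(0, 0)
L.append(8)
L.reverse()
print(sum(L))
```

17

pop(0) removes 9 → [9, 1]
append L[0]+L[1] = 9+1 = 10 → [9, 1, 10]
pop() removes 10 → [9, 1]
L[-1] = L[0]-L[0] = 9-9 = 0 → [9, 0]
insert 0 at 0 → [0, 9, 0]
append 8 → [0, 9, 0, 8]
reverse → [8, 0, 9, 0]
sum = 17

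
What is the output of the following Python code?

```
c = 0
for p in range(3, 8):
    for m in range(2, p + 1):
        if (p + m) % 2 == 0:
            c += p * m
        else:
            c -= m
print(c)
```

p=3,m=2: odd sum, c = 0-2 = -2
p=3,m=3: even sum, c = (-2)+9 = 7
p=4,m=2: even sum, c = 7+8 = 15
p=4,m=3: odd sum, c = 15-3 = 12
p=4,m=4: even sum, c = 12+16 = 28
p=5,m=2: odd sum, c = 28-2 = 26
p=5,m=3: even sum, c = 26+15 = 41
p=5,m=4: odd sum, c = 41-4 = 37
p=5,m=5: even sum, c = 37+25 = 62
p=6,m=2: even sum, c = 62+12 = 74
p=6,m=3: odd sum, c = 74-3 = 71
p=6,m=4: even sum, c = 71+24 = 95
p=6,m=5: odd sum, c = 95-5 = 90
p=6,m=6: even sum, c = 90+36 = 126
p=7,m=2: odd sum, c = 126-2 = 124
p=7,m=3: even sum, c = 124+21 = 145
p=7,m=4: odd sum, c = 145-4 = 141
p=7,m=5: even sum, c = 141+35 = 176
p=7,m=6: odd sum, c = 176-6 = 170
p=7,m=7: even sum, c = 170+49 = 219

219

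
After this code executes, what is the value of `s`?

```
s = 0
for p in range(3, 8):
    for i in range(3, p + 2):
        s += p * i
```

p=3,i=3: s = 0+9 = 9
p=3,i=4: s = 9+12 = 21
p=4,i=3: s = 21+12 = 33
p=4,i=4: s = 33+16 = 49
p=4,i=5: s = 49+20 = 69
p=5,i=3: s = 69+15 = 84
p=5,i=4: s = 84+20 = 104
p=5,i=5: s = 104+25 = 129
p=5,i=6: s = 129+30 = 159
p=6,i=3: s = 159+18 = 177
p=6,i=4: s = 177+24 = 201
p=6,i=5: s = 201+30 = 231
p=6,i=6: s = 231+36 = 267
p=6,i=7: s = 267+42 = 309
p=7,i=3: s = 309+21 = 330
p=7,i=4: s = 330+28 = 358
p=7,i=5: s = 358+35 = 393
p=7,i=6: s = 393+42 = 435
p=7,i=7: s = 435+49 = 484
p=7,i=8: s = 484+56 = 540

540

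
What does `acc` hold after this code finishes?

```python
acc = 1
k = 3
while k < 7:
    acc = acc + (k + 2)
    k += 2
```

13

k=3: acc = 1+5 = 6
k=5: acc = 6+7 = 13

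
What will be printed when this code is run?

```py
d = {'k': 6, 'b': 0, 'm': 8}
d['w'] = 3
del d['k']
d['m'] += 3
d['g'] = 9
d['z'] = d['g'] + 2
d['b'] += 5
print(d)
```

d['w'] = 3 → {'k': 6, 'b': 0, 'm': 8, 'w': 3}
del 'k' → {'b': 0, 'm': 8, 'w': 3}
d['m'] = 8+3 = 11 → {'b': 0, 'm': 11, 'w': 3}
d['g'] = 9 → {'b': 0, 'm': 11, 'w': 3, 'g': 9}
d['z'] = d['g']+2 = 11 → {'b': 0, 'm': 11, 'w': 3, 'g': 9, 'z': 11}
d['b'] = 0+5 = 5 → {'b': 5, 'm': 11, 'w': 3, 'g': 9, 'z': 11}

{'b': 5, 'm': 11, 'w': 3, 'g': 9, 'z': 11}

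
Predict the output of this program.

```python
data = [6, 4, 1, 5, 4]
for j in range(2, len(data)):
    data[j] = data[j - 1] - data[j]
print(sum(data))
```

j=2: data[2] = 4-1 = 3 → [6, 4, 3, 5, 4]
j=3: data[3] = 3-5 = -2 → [6, 4, 3, -2, 4]
j=4: data[4] = (-2)-4 = -6 → [6, 4, 3, -2, -6]
sum = 5

5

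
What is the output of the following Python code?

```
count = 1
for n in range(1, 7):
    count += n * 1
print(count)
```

22

n=1: count = 1+1*1 = 2
n=2: count = 2+2*1 = 4
n=3: count = 4+3*1 = 7
n=4: count = 7+4*1 = 11
n=5: count = 11+5*1 = 16
n=6: count = 16+6*1 = 22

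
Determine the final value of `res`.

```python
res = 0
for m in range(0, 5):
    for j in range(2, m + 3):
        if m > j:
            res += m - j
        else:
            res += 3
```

m=0,j=2: not 0>2, res = 0+3 = 3
m=1,j=2: not 1>2, res = 3+3 = 6
m=1,j=3: not 1>3, res = 6+3 = 9
m=2,j=2: not 2>2, res = 9+3 = 12
m=2,j=3: not 2>3, res = 12+3 = 15
m=2,j=4: not 2>4, res = 15+3 = 18
m=3,j=2: 3>2, res = 18+1 = 19
m=3,j=3: not 3>3, res = 19+3 = 22
m=3,j=4: not 3>4, res = 22+3 = 25
m=3,j=5: not 3>5, res = 25+3 = 28
m=4,j=2: 4>2, res = 28+2 = 30
m=4,j=3: 4>3, res = 30+1 = 31
m=4,j=4: not 4>4, res = 31+3 = 34
m=4,j=5: not 4>5, res = 34+3 = 37
m=4,j=6: not 4>6, res = 37+3 = 40

40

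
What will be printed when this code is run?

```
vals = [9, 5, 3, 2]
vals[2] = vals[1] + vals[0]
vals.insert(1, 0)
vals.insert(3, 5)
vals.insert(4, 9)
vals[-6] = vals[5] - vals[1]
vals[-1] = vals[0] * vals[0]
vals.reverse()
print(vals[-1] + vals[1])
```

23

vals[2] = vals[1]+vals[0] = 5+9 = 14 → [9, 5, 14, 2]
insert 0 at 1 → [9, 0, 5, 14, 2]
insert 5 at 3 → [9, 0, 5, 5, 14, 2]
insert 9 at 4 → [9, 0, 5, 5, 9, 14, 2]
vals[-6] = vals[5]-vals[1] = 14-0 = 14 → [9, 14, 5, 5, 9, 14, 2]
vals[-1] = vals[0]*vals[0] = 9*9 = 81 → [9, 14, 5, 5, 9, 14, 81]
reverse → [81, 14, 9, 5, 5, 14, 9]
vals[-1]+vals[1] = 9+14 = 23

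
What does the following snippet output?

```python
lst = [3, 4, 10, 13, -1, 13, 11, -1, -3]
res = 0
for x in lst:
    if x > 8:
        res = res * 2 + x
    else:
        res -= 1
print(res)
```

x=3: not >8, res = 0-1 = -1
x=4: not >8, res = (-1)-1 = -2
x=10: >8, res = (-2)*2+10 = 6
x=13: >8, res = 6*2+13 = 25
x=-1: not >8, res = 25-1 = 24
x=13: >8, res = 24*2+13 = 61
x=11: >8, res = 61*2+11 = 133
x=-1: not >8, res = 133-1 = 132
x=-3: not >8, res = 132-1 = 131

131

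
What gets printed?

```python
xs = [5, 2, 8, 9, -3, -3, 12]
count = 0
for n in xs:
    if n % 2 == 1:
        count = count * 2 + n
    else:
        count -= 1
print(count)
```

50

n=5: odd, count = 0*2+5 = 5
n=2: not odd, count = 5-1 = 4
n=8: not odd, count = 4-1 = 3
n=9: odd, count = 3*2+9 = 15
n=-3: odd, count = 15*2+(-3) = 27
n=-3: odd, count = 27*2+(-3) = 51
n=12: not odd, count = 51-1 = 50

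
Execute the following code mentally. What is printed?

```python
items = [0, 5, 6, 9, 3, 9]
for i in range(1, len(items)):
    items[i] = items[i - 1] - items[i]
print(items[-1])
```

-32

i=1: items[1] = 0-5 = -5 → [0, -5, 6, 9, 3, 9]
i=2: items[2] = (-5)-6 = -11 → [0, -5, -11, 9, 3, 9]
i=3: items[3] = (-11)-9 = -20 → [0, -5, -11, -20, 3, 9]
i=4: items[4] = (-20)-3 = -23 → [0, -5, -11, -20, -23, 9]
i=5: items[5] = (-23)-9 = -32 → [0, -5, -11, -20, -23, -32]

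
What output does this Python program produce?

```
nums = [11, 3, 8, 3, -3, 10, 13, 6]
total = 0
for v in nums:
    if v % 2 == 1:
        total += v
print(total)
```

27

v=11: odd, total = 0+11 = 11
v=3: odd, total = 11+3 = 14
v=8: not odd
v=3: odd, total = 14+3 = 17
v=-3: odd, total = 17+(-3) = 14
v=10: not odd
v=13: odd, total = 14+13 = 27
v=6: not odd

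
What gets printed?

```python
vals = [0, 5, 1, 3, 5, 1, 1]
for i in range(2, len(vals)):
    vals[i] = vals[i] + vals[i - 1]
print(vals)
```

[0, 5, 6, 9, 14, 15, 16]

i=2: vals[2] = 1+5 = 6 → [0, 5, 6, 3, 5, 1, 1]
i=3: vals[3] = 3+6 = 9 → [0, 5, 6, 9, 5, 1, 1]
i=4: vals[4] = 5+9 = 14 → [0, 5, 6, 9, 14, 1, 1]
i=5: vals[5] = 1+14 = 15 → [0, 5, 6, 9, 14, 15, 1]
i=6: vals[6] = 1+15 = 16 → [0, 5, 6, 9, 14, 15, 16]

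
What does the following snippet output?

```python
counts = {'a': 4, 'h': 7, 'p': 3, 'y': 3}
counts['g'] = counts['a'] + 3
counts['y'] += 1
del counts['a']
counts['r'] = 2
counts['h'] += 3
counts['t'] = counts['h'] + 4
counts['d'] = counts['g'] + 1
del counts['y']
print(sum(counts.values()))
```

44

counts['g'] = counts['a']+3 = 7 → {'a': 4, 'h': 7, 'p': 3, 'y': 3, 'g': 7}
counts['y'] = 3+1 = 4 → {'a': 4, 'h': 7, 'p': 3, 'y': 4, 'g': 7}
del 'a' → {'h': 7, 'p': 3, 'y': 4, 'g': 7}
counts['r'] = 2 → {'h': 7, 'p': 3, 'y': 4, 'g': 7, 'r': 2}
counts['h'] = 7+3 = 10 → {'h': 10, 'p': 3, 'y': 4, 'g': 7, 'r': 2}
counts['t'] = counts['h']+4 = 14 → {'h': 10, 'p': 3, 'y': 4, 'g': 7, 'r': 2, 't': 14}
counts['d'] = counts['g']+1 = 8 → {'h': 10, 'p': 3, 'y': 4, 'g': 7, 'r': 2, 't': 14, 'd': 8}
del 'y' → {'h': 10, 'p': 3, 'g': 7, 'r': 2, 't': 14, 'd': 8}
sum of values = 44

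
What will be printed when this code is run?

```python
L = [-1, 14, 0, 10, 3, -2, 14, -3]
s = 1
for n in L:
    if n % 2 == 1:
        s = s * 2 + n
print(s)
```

7

n=-1: odd, s = 1*2+(-1) = 1
n=14: not odd
n=0: not odd
n=10: not odd
n=3: odd, s = 1*2+3 = 5
n=-2: not odd
n=14: not odd
n=-3: odd, s = 5*2+(-3) = 7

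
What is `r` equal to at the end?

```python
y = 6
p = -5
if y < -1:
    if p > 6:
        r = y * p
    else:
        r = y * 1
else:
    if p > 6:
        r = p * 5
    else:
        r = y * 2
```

12

y=6, p=-5
y < -1 is False; p > 6 is False
→ r = y * 2 = 12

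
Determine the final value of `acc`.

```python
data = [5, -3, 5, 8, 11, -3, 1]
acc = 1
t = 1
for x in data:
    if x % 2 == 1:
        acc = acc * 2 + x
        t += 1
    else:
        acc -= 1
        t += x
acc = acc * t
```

3705

x=5: odd, acc = 1*2+5 = 7; t=2
x=-3: odd, acc = 7*2+(-3) = 11; t=3
x=5: odd, acc = 11*2+5 = 27; t=4
x=8: not odd, acc = 27-1 = 26; t=12
x=11: odd, acc = 26*2+11 = 63; t=13
x=-3: odd, acc = 63*2+(-3) = 123; t=14
x=1: odd, acc = 123*2+1 = 247; t=15
acc*t = 247*15 = 3705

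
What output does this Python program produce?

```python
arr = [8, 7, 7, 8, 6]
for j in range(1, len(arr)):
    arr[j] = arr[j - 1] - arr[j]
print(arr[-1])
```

-20

j=1: arr[1] = 8-7 = 1 → [8, 1, 7, 8, 6]
j=2: arr[2] = 1-7 = -6 → [8, 1, -6, 8, 6]
j=3: arr[3] = (-6)-8 = -14 → [8, 1, -6, -14, 6]
j=4: arr[4] = (-14)-6 = -20 → [8, 1, -6, -14, -20]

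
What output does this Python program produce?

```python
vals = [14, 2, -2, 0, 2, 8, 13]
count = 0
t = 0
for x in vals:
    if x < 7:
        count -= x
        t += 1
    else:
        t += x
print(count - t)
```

x=14: not <7; t=14
x=2: <7, count = 0-2 = -2; t=15
x=-2: <7, count = (-2)-(-2) = 0; t=16
x=0: <7, count = 0-0 = 0; t=17
x=2: <7, count = 0-2 = -2; t=18
x=8: not <7; t=26
x=13: not <7; t=39
count-t = (-2)-39 = -41

-41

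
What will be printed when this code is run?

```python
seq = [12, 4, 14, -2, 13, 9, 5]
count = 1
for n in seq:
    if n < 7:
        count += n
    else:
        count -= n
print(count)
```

n=12: not <7, count = 1-12 = -11
n=4: <7, count = (-11)+4 = -7
n=14: not <7, count = (-7)-14 = -21
n=-2: <7, count = (-21)+(-2) = -23
n=13: not <7, count = (-23)-13 = -36
n=9: not <7, count = (-36)-9 = -45
n=5: <7, count = (-45)+5 = -40

-40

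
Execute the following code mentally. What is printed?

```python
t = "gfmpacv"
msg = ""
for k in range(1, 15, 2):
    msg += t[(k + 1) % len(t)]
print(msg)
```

mavfpcg

k=1: add t[2]='m' → 'm'
k=3: add t[4]='a' → 'ma'
k=5: add t[6]='v' → 'mav'
k=7: add t[1]='f' → 'mavf'
k=9: add t[3]='p' → 'mavfp'
k=11: add t[5]='c' → 'mavfpc'
k=13: add t[0]='g' → 'mavfpcg'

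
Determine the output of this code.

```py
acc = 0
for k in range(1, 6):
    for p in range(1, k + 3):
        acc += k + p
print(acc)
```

165

k=1,p=1: acc = 0+2 = 2
k=1,p=2: acc = 2+3 = 5
k=1,p=3: acc = 5+4 = 9
k=2,p=1: acc = 9+3 = 12
k=2,p=2: acc = 12+4 = 16
k=2,p=3: acc = 16+5 = 21
k=2,p=4: acc = 21+6 = 27
k=3,p=1: acc = 27+4 = 31
k=3,p=2: acc = 31+5 = 36
k=3,p=3: acc = 36+6 = 42
k=3,p=4: acc = 42+7 = 49
k=3,p=5: acc = 49+8 = 57
k=4,p=1: acc = 57+5 = 62
k=4,p=2: acc = 62+6 = 68
k=4,p=3: acc = 68+7 = 75
k=4,p=4: acc = 75+8 = 83
k=4,p=5: acc = 83+9 = 92
k=4,p=6: acc = 92+10 = 102
k=5,p=1: acc = 102+6 = 108
k=5,p=2: acc = 108+7 = 115
k=5,p=3: acc = 115+8 = 123
k=5,p=4: acc = 123+9 = 132
k=5,p=5: acc = 132+10 = 142
k=5,p=6: acc = 142+11 = 153
k=5,p=7: acc = 153+12 = 165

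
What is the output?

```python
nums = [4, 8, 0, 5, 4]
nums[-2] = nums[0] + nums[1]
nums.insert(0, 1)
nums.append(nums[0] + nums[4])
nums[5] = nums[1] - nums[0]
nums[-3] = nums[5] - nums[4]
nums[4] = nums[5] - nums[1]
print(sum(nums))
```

28

nums[-2] = nums[0]+nums[1] = 4+8 = 12 → [4, 8, 0, 12, 4]
insert 1 at 0 → [1, 4, 8, 0, 12, 4]
append nums[0]+nums[4] = 1+12 = 13 → [1, 4, 8, 0, 12, 4, 13]
nums[5] = nums[1]-nums[0] = 4-1 = 3 → [1, 4, 8, 0, 12, 3, 13]
nums[-3] = nums[5]-nums[4] = 3-12 = -9 → [1, 4, 8, 0, -9, 3, 13]
nums[4] = nums[5]-nums[1] = 3-4 = -1 → [1, 4, 8, 0, -1, 3, 13]
sum = 28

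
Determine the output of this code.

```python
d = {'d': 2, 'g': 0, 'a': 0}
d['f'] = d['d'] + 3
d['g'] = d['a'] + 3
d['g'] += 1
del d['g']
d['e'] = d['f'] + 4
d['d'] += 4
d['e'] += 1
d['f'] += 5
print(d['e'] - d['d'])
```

d['f'] = d['d']+3 = 5 → {'d': 2, 'g': 0, 'a': 0, 'f': 5}
d['g'] = d['a']+3 = 3 → {'d': 2, 'g': 3, 'a': 0, 'f': 5}
d['g'] = 3+1 = 4 → {'d': 2, 'g': 4, 'a': 0, 'f': 5}
del 'g' → {'d': 2, 'a': 0, 'f': 5}
d['e'] = d['f']+4 = 9 → {'d': 2, 'a': 0, 'f': 5, 'e': 9}
d['d'] = 2+4 = 6 → {'d': 6, 'a': 0, 'f': 5, 'e': 9}
d['e'] = 9+1 = 10 → {'d': 6, 'a': 0, 'f': 5, 'e': 10}
d['f'] = 5+5 = 10 → {'d': 6, 'a': 0, 'f': 10, 'e': 10}
d['e']-d['d'] = 10-6 = 4

4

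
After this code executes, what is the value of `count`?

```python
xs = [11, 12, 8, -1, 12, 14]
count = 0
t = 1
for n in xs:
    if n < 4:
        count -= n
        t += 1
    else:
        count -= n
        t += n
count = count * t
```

n=11: not <4, count = 0-11 = -11; t=12
n=12: not <4, count = (-11)-12 = -23; t=24
n=8: not <4, count = (-23)-8 = -31; t=32
n=-1: <4, count = (-31)-(-1) = -30; t=33
n=12: not <4, count = (-30)-12 = -42; t=45
n=14: not <4, count = (-42)-14 = -56; t=59
count*t = (-56)*59 = -3304

-3304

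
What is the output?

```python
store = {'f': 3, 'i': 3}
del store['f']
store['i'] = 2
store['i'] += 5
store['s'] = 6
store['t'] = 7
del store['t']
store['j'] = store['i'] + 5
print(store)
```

del 'f' → {'i': 3}
store['i'] = 2 → {'i': 2}
store['i'] = 2+5 = 7 → {'i': 7}
store['s'] = 6 → {'i': 7, 's': 6}
store['t'] = 7 → {'i': 7, 's': 6, 't': 7}
del 't' → {'i': 7, 's': 6}
store['j'] = store['i']+5 = 12 → {'i': 7, 's': 6, 'j': 12}

{'i': 7, 's': 6, 'j': 12}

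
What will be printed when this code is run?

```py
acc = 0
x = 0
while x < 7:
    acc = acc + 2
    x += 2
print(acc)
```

x=0: acc = 0+2 = 2
x=2: acc = 2+2 = 4
x=4: acc = 4+2 = 6
x=6: acc = 6+2 = 8

8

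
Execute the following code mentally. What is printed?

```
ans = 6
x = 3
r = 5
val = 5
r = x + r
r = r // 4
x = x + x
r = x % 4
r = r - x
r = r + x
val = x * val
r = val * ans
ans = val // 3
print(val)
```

r = 3+5 = 8
r = 8//4 = 2
x = 3+3 = 6
r = 6%4 = 2
r = 2-6 = -4
r = (-4)+6 = 2
val = 6*5 = 30
r = 30*6 = 180
ans = 30//3 = 10

30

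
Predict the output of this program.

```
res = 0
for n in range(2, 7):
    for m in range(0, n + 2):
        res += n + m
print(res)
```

n=2,m=0: res = 0+2 = 2
n=2,m=1: res = 2+3 = 5
n=2,m=2: res = 5+4 = 9
n=2,m=3: res = 9+5 = 14
n=3,m=0: res = 14+3 = 17
n=3,m=1: res = 17+4 = 21
n=3,m=2: res = 21+5 = 26
n=3,m=3: res = 26+6 = 32
n=3,m=4: res = 32+7 = 39
n=4,m=0: res = 39+4 = 43
n=4,m=1: res = 43+5 = 48
n=4,m=2: res = 48+6 = 54
n=4,m=3: res = 54+7 = 61
n=4,m=4: res = 61+8 = 69
n=4,m=5: res = 69+9 = 78
n=5,m=0: res = 78+5 = 83
n=5,m=1: res = 83+6 = 89
n=5,m=2: res = 89+7 = 96
n=5,m=3: res = 96+8 = 104
n=5,m=4: res = 104+9 = 113
n=5,m=5: res = 113+10 = 123
n=5,m=6: res = 123+11 = 134
n=6,m=0: res = 134+6 = 140
n=6,m=1: res = 140+7 = 147
n=6,m=2: res = 147+8 = 155
n=6,m=3: res = 155+9 = 164
n=6,m=4: res = 164+10 = 174
n=6,m=5: res = 174+11 = 185
n=6,m=6: res = 185+12 = 197
n=6,m=7: res = 197+13 = 210

210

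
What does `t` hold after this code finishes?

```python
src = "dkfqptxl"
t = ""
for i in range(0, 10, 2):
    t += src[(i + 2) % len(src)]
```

'fpxdf'

i=0: add src[2]='f' → 'f'
i=2: add src[4]='p' → 'fp'
i=4: add src[6]='x' → 'fpx'
i=6: add src[0]='d' → 'fpxd'
i=8: add src[2]='f' → 'fpxdf'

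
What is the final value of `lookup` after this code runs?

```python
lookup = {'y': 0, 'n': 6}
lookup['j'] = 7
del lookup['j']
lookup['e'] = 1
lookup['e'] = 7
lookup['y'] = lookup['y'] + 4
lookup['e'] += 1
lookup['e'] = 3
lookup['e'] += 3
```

lookup['j'] = 7 → {'y': 0, 'n': 6, 'j': 7}
del 'j' → {'y': 0, 'n': 6}
lookup['e'] = 1 → {'y': 0, 'n': 6, 'e': 1}
lookup['e'] = 7 → {'y': 0, 'n': 6, 'e': 7}
lookup['y'] = lookup['y']+4 = 4 → {'y': 4, 'n': 6, 'e': 7}
lookup['e'] = 7+1 = 8 → {'y': 4, 'n': 6, 'e': 8}
lookup['e'] = 3 → {'y': 4, 'n': 6, 'e': 3}
lookup['e'] = 3+3 = 6 → {'y': 4, 'n': 6, 'e': 6}

{'y': 4, 'n': 6, 'e': 6}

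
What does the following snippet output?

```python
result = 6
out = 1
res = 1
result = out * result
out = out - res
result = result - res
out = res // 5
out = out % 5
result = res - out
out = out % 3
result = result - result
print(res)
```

result = 1*6 = 6
out = 1-1 = 0
result = 6-1 = 5
out = 1//5 = 0
out = 0%5 = 0
result = 1-0 = 1
out = 0%3 = 0
result = 1-1 = 0

1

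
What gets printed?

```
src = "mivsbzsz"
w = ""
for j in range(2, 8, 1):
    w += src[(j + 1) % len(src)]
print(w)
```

j=2: add src[3]='s' → 's'
j=3: add src[4]='b' → 'sb'
j=4: add src[5]='z' → 'sbz'
j=5: add src[6]='s' → 'sbzs'
j=6: add src[7]='z' → 'sbzsz'
j=7: add src[0]='m' → 'sbzszm'

sbzszm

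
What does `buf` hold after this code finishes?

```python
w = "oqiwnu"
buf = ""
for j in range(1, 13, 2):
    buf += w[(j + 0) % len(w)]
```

j=1: add w[1]='q' → 'q'
j=3: add w[3]='w' → 'qw'
j=5: add w[5]='u' → 'qwu'
j=7: add w[1]='q' → 'qwuq'
j=9: add w[3]='w' → 'qwuqw'
j=11: add w[5]='u' → 'qwuqwu'

'qwuqwu'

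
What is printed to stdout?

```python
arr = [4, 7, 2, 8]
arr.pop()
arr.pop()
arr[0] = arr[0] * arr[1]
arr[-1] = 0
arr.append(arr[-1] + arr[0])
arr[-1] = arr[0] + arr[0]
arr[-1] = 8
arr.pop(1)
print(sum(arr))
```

pop() removes 8 → [4, 7, 2]
pop() removes 2 → [4, 7]
arr[0] = arr[0]*arr[1] = 4*7 = 28 → [28, 7]
arr[-1] = 0 → [28, 0]
append arr[-1]+arr[0] = 0+28 = 28 → [28, 0, 28]
arr[-1] = arr[0]+arr[0] = 28+28 = 56 → [28, 0, 56]
arr[-1] = 8 → [28, 0, 8]
pop(1) removes 0 → [28, 8]
sum = 36

36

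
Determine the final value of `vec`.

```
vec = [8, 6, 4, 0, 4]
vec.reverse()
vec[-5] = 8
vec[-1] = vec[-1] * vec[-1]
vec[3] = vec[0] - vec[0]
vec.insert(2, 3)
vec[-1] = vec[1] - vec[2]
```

reverse → [4, 0, 4, 6, 8]
vec[-5] = 8 → [8, 0, 4, 6, 8]
vec[-1] = vec[-1]*vec[-1] = 8*8 = 64 → [8, 0, 4, 6, 64]
vec[3] = vec[0]-vec[0] = 8-8 = 0 → [8, 0, 4, 0, 64]
insert 3 at 2 → [8, 0, 3, 4, 0, 64]
vec[-1] = vec[1]-vec[2] = 0-3 = -3 → [8, 0, 3, 4, 0, -3]

[8, 0, 3, 4, 0, -3]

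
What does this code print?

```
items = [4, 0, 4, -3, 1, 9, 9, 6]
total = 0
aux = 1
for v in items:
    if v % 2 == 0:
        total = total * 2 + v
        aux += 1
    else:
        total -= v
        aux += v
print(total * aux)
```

294

v=4: even, total = 0*2+4 = 4; aux=2
v=0: even, total = 4*2+0 = 8; aux=3
v=4: even, total = 8*2+4 = 20; aux=4
v=-3: not even, total = 20-(-3) = 23; aux=1
v=1: not even, total = 23-1 = 22; aux=2
v=9: not even, total = 22-9 = 13; aux=11
v=9: not even, total = 13-9 = 4; aux=20
v=6: even, total = 4*2+6 = 14; aux=21
total*aux = 14*21 = 294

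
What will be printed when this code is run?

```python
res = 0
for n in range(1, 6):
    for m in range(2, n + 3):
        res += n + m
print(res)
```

145

n=1,m=2: res = 0+3 = 3
n=1,m=3: res = 3+4 = 7
n=2,m=2: res = 7+4 = 11
n=2,m=3: res = 11+5 = 16
n=2,m=4: res = 16+6 = 22
n=3,m=2: res = 22+5 = 27
n=3,m=3: res = 27+6 = 33
n=3,m=4: res = 33+7 = 40
n=3,m=5: res = 40+8 = 48
n=4,m=2: res = 48+6 = 54
n=4,m=3: res = 54+7 = 61
n=4,m=4: res = 61+8 = 69
n=4,m=5: res = 69+9 = 78
n=4,m=6: res = 78+10 = 88
n=5,m=2: res = 88+7 = 95
n=5,m=3: res = 95+8 = 103
n=5,m=4: res = 103+9 = 112
n=5,m=5: res = 112+10 = 122
n=5,m=6: res = 122+11 = 133
n=5,m=7: res = 133+12 = 145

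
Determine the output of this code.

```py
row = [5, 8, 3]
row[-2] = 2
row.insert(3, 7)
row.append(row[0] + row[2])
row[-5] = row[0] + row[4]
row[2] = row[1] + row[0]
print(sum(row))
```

45

row[-2] = 2 → [5, 2, 3]
insert 7 at 3 → [5, 2, 3, 7]
append row[0]+row[2] = 5+3 = 8 → [5, 2, 3, 7, 8]
row[-5] = row[0]+row[4] = 5+8 = 13 → [13, 2, 3, 7, 8]
row[2] = row[1]+row[0] = 2+13 = 15 → [13, 2, 15, 7, 8]
sum = 45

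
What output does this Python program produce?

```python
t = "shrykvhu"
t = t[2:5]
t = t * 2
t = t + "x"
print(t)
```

slice [2:5] → 'ryk'
repeat ×2 → 'rykryk'
+ 'x' → 'rykrykx'

rykrykx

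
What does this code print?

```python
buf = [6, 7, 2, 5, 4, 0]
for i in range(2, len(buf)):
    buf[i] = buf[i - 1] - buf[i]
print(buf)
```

i=2: buf[2] = 7-2 = 5 → [6, 7, 5, 5, 4, 0]
i=3: buf[3] = 5-5 = 0 → [6, 7, 5, 0, 4, 0]
i=4: buf[4] = 0-4 = -4 → [6, 7, 5, 0, -4, 0]
i=5: buf[5] = (-4)-0 = -4 → [6, 7, 5, 0, -4, -4]

[6, 7, 5, 0, -4, -4]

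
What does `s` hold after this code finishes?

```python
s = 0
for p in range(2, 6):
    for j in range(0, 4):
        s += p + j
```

p=2,j=0: s = 0+2 = 2
p=2,j=1: s = 2+3 = 5
p=2,j=2: s = 5+4 = 9
p=2,j=3: s = 9+5 = 14
p=3,j=0: s = 14+3 = 17
p=3,j=1: s = 17+4 = 21
p=3,j=2: s = 21+5 = 26
p=3,j=3: s = 26+6 = 32
p=4,j=0: s = 32+4 = 36
p=4,j=1: s = 36+5 = 41
p=4,j=2: s = 41+6 = 47
p=4,j=3: s = 47+7 = 54
p=5,j=0: s = 54+5 = 59
p=5,j=1: s = 59+6 = 65
p=5,j=2: s = 65+7 = 72
p=5,j=3: s = 72+8 = 80

80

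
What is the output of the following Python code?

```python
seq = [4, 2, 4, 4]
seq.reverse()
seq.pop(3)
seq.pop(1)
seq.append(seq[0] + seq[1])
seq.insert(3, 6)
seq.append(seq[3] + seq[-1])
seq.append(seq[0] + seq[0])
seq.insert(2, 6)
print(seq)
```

[4, 2, 6, 6, 6, 12, 8]

reverse → [4, 4, 2, 4]
pop(3) removes 4 → [4, 4, 2]
pop(1) removes 4 → [4, 2]
append seq[0]+seq[1] = 4+2 = 6 → [4, 2, 6]
insert 6 at 3 → [4, 2, 6, 6]
append seq[3]+seq[-1] = 6+6 = 12 → [4, 2, 6, 6, 12]
append seq[0]+seq[0] = 4+4 = 8 → [4, 2, 6, 6, 12, 8]
insert 6 at 2 → [4, 2, 6, 6, 6, 12, 8]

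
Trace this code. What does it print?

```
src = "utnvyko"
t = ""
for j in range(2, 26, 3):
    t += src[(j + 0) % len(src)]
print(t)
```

nktyuvon

j=2: add src[2]='n' → 'n'
j=5: add src[5]='k' → 'nk'
j=8: add src[1]='t' → 'nkt'
j=11: add src[4]='y' → 'nkty'
j=14: add src[0]='u' → 'nktyu'
j=17: add src[3]='v' → 'nktyuv'
j=20: add src[6]='o' → 'nktyuvo'
j=23: add src[2]='n' → 'nktyuvon'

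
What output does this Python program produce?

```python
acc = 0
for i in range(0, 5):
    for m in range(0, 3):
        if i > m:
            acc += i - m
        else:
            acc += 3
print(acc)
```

37

i=0,m=0: not 0>0, acc = 0+3 = 3
i=0,m=1: not 0>1, acc = 3+3 = 6
i=0,m=2: not 0>2, acc = 6+3 = 9
i=1,m=0: 1>0, acc = 9+1 = 10
i=1,m=1: not 1>1, acc = 10+3 = 13
i=1,m=2: not 1>2, acc = 13+3 = 16
i=2,m=0: 2>0, acc = 16+2 = 18
i=2,m=1: 2>1, acc = 18+1 = 19
i=2,m=2: not 2>2, acc = 19+3 = 22
i=3,m=0: 3>0, acc = 22+3 = 25
i=3,m=1: 3>1, acc = 25+2 = 27
i=3,m=2: 3>2, acc = 27+1 = 28
i=4,m=0: 4>0, acc = 28+4 = 32
i=4,m=1: 4>1, acc = 32+3 = 35
i=4,m=2: 4>2, acc = 35+2 = 37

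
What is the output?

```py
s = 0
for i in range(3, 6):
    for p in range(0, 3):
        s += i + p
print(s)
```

i=3,p=0: s = 0+3 = 3
i=3,p=1: s = 3+4 = 7
i=3,p=2: s = 7+5 = 12
i=4,p=0: s = 12+4 = 16
i=4,p=1: s = 16+5 = 21
i=4,p=2: s = 21+6 = 27
i=5,p=0: s = 27+5 = 32
i=5,p=1: s = 32+6 = 38
i=5,p=2: s = 38+7 = 45

45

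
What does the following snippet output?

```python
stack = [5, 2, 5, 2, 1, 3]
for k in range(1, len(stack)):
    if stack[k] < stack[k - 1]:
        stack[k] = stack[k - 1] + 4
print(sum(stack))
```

k=1: 2<5, stack[1] = 5+4 = 9 → [5, 9, 5, 2, 1, 3]
k=2: 5<9, stack[2] = 9+4 = 13 → [5, 9, 13, 2, 1, 3]
k=3: 2<13, stack[3] = 13+4 = 17 → [5, 9, 13, 17, 1, 3]
k=4: 1<17, stack[4] = 17+4 = 21 → [5, 9, 13, 17, 21, 3]
k=5: 3<21, stack[5] = 21+4 = 25 → [5, 9, 13, 17, 21, 25]
sum = 90

90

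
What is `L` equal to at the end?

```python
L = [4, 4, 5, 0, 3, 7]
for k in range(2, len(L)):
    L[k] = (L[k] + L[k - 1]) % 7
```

k=2: L[2] = (5+4)%7 = 2 → [4, 4, 2, 0, 3, 7]
k=3: L[3] = (0+2)%7 = 2 → [4, 4, 2, 2, 3, 7]
k=4: L[4] = (3+2)%7 = 5 → [4, 4, 2, 2, 5, 7]
k=5: L[5] = (7+5)%7 = 5 → [4, 4, 2, 2, 5, 5]

[4, 4, 2, 2, 5, 5]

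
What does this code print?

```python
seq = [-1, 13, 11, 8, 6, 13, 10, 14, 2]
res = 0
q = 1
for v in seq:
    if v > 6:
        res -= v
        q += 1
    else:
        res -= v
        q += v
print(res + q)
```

-62

v=-1: not >6, res = 0-(-1) = 1; q=0
v=13: >6, res = 1-13 = -12; q=1
v=11: >6, res = (-12)-11 = -23; q=2
v=8: >6, res = (-23)-8 = -31; q=3
v=6: not >6, res = (-31)-6 = -37; q=9
v=13: >6, res = (-37)-13 = -50; q=10
v=10: >6, res = (-50)-10 = -60; q=11
v=14: >6, res = (-60)-14 = -74; q=12
v=2: not >6, res = (-74)-2 = -76; q=14
res+q = (-76)+14 = -62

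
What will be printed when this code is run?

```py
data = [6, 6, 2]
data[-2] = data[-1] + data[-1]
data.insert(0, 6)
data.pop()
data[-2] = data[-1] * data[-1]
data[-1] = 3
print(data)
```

[6, 16, 3]

data[-2] = data[-1]+data[-1] = 2+2 = 4 → [6, 4, 2]
insert 6 at 0 → [6, 6, 4, 2]
pop() removes 2 → [6, 6, 4]
data[-2] = data[-1]*data[-1] = 4*4 = 16 → [6, 16, 4]
data[-1] = 3 → [6, 16, 3]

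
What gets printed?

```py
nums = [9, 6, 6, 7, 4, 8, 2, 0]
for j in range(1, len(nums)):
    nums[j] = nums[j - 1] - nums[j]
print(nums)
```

j=1: nums[1] = 9-6 = 3 → [9, 3, 6, 7, 4, 8, 2, 0]
j=2: nums[2] = 3-6 = -3 → [9, 3, -3, 7, 4, 8, 2, 0]
j=3: nums[3] = (-3)-7 = -10 → [9, 3, -3, -10, 4, 8, 2, 0]
j=4: nums[4] = (-10)-4 = -14 → [9, 3, -3, -10, -14, 8, 2, 0]
j=5: nums[5] = (-14)-8 = -22 → [9, 3, -3, -10, -14, -22, 2, 0]
j=6: nums[6] = (-22)-2 = -24 → [9, 3, -3, -10, -14, -22, -24, 0]
j=7: nums[7] = (-24)-0 = -24 → [9, 3, -3, -10, -14, -22, -24, -24]

[9, 3, -3, -10, -14, -22, -24, -24]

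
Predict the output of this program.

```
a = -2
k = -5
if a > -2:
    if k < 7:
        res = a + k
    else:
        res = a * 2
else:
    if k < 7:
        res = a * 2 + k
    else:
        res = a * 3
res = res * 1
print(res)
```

a=-2, k=-5
a > -2 is False; k < 7 is True
→ res = a * 2 + k = -9
res = (-9)*1 = -9

-9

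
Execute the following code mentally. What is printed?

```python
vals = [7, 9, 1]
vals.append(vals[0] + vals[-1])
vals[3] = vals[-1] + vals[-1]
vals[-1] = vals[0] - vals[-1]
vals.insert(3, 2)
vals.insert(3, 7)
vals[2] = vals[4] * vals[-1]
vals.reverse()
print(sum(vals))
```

append vals[0]+vals[-1] = 7+1 = 8 → [7, 9, 1, 8]
vals[3] = vals[-1]+vals[-1] = 8+8 = 16 → [7, 9, 1, 16]
vals[-1] = vals[0]-vals[-1] = 7-16 = -9 → [7, 9, 1, -9]
insert 2 at 3 → [7, 9, 1, 2, -9]
insert 7 at 3 → [7, 9, 1, 7, 2, -9]
vals[2] = vals[4]*vals[-1] = 2*(-9) = -18 → [7, 9, -18, 7, 2, -9]
reverse → [-9, 2, 7, -18, 9, 7]
sum = -2

-2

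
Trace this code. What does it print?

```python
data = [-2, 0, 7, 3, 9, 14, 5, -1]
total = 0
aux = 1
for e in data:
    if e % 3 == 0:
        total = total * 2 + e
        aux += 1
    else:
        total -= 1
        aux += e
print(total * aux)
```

e=-2: not %3==0, total = 0-1 = -1; aux=-1
e=0: %3==0, total = (-1)*2+0 = -2; aux=0
e=7: not %3==0, total = (-2)-1 = -3; aux=7
e=3: %3==0, total = (-3)*2+3 = -3; aux=8
e=9: %3==0, total = (-3)*2+9 = 3; aux=9
e=14: not %3==0, total = 3-1 = 2; aux=23
e=5: not %3==0, total = 2-1 = 1; aux=28
e=-1: not %3==0, total = 1-1 = 0; aux=27
total*aux = 0*27 = 0

0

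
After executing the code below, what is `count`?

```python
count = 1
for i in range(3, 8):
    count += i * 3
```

76

i=3: count = 1+3*3 = 10
i=4: count = 10+4*3 = 22
i=5: count = 22+5*3 = 37
i=6: count = 37+6*3 = 55
i=7: count = 55+7*3 = 76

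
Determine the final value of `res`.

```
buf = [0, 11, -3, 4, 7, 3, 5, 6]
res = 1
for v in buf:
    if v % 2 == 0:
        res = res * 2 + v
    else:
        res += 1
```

v=0: even, res = 1*2+0 = 2
v=11: not even, res = 2+1 = 3
v=-3: not even, res = 3+1 = 4
v=4: even, res = 4*2+4 = 12
v=7: not even, res = 12+1 = 13
v=3: not even, res = 13+1 = 14
v=5: not even, res = 14+1 = 15
v=6: even, res = 15*2+6 = 36

36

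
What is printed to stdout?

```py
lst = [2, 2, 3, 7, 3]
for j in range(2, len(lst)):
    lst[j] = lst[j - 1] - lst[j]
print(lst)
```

[2, 2, -1, -8, -11]

j=2: lst[2] = 2-3 = -1 → [2, 2, -1, 7, 3]
j=3: lst[3] = (-1)-7 = -8 → [2, 2, -1, -8, 3]
j=4: lst[4] = (-8)-3 = -11 → [2, 2, -1, -8, -11]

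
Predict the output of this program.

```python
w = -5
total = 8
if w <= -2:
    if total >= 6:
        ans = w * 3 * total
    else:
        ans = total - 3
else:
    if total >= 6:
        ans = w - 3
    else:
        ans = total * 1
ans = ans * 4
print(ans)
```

-480

w=-5, total=8
w <= -2 is True; total >= 6 is True
→ ans = w * 3 * total = -120
ans = (-120)*4 = -480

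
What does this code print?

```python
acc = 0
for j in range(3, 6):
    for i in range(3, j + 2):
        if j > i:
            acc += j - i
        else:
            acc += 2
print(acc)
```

16

j=3,i=3: not 3>3, acc = 0+2 = 2
j=3,i=4: not 3>4, acc = 2+2 = 4
j=4,i=3: 4>3, acc = 4+1 = 5
j=4,i=4: not 4>4, acc = 5+2 = 7
j=4,i=5: not 4>5, acc = 7+2 = 9
j=5,i=3: 5>3, acc = 9+2 = 11
j=5,i=4: 5>4, acc = 11+1 = 12
j=5,i=5: not 5>5, acc = 12+2 = 14
j=5,i=6: not 5>6, acc = 14+2 = 16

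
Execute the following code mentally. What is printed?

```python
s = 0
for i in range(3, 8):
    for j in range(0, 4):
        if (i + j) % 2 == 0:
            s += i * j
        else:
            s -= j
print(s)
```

66

i=3,j=0: odd sum, s = 0-0 = 0
i=3,j=1: even sum, s = 0+3 = 3
i=3,j=2: odd sum, s = 3-2 = 1
i=3,j=3: even sum, s = 1+9 = 10
i=4,j=0: even sum, s = 10+0 = 10
i=4,j=1: odd sum, s = 10-1 = 9
i=4,j=2: even sum, s = 9+8 = 17
i=4,j=3: odd sum, s = 17-3 = 14
i=5,j=0: odd sum, s = 14-0 = 14
i=5,j=1: even sum, s = 14+5 = 19
i=5,j=2: odd sum, s = 19-2 = 17
i=5,j=3: even sum, s = 17+15 = 32
i=6,j=0: even sum, s = 32+0 = 32
i=6,j=1: odd sum, s = 32-1 = 31
i=6,j=2: even sum, s = 31+12 = 43
i=6,j=3: odd sum, s = 43-3 = 40
i=7,j=0: odd sum, s = 40-0 = 40
i=7,j=1: even sum, s = 40+7 = 47
i=7,j=2: odd sum, s = 47-2 = 45
i=7,j=3: even sum, s = 45+21 = 66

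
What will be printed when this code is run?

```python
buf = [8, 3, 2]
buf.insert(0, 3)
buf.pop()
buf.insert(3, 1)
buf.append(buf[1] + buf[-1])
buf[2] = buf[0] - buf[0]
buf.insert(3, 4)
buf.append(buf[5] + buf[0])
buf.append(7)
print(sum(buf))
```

insert 3 at 0 → [3, 8, 3, 2]
pop() removes 2 → [3, 8, 3]
insert 1 at 3 → [3, 8, 3, 1]
append buf[1]+buf[-1] = 8+1 = 9 → [3, 8, 3, 1, 9]
buf[2] = buf[0]-buf[0] = 3-3 = 0 → [3, 8, 0, 1, 9]
insert 4 at 3 → [3, 8, 0, 4, 1, 9]
append buf[5]+buf[0] = 9+3 = 12 → [3, 8, 0, 4, 1, 9, 12]
append 7 → [3, 8, 0, 4, 1, 9, 12, 7]
sum = 44

44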